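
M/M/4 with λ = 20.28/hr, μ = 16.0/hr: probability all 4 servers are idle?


a = λ/μ = 20.28/16.0 = 1.2675; ρ = a/c = 0.3169
Σ_{k=0}^{3} a^k/k! (terms k=0..3) = 1.00000 + 1.26750 + 0.80328 + 0.33939 = 3.41016
Tail: a^4/(4!(1−ρ)) = 2.58102/(24·0.6831) = 0.15743
P₀ = 1/(3.41016 + 0.15743) = 1/3.56759 = 0.280301

Final: 0.280301


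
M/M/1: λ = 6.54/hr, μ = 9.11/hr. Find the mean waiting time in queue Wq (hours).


ρ = 6.54/9.11 = 0.7179
Wq = ρ/(μ−λ) = 0.7179/(9.11 − 6.54) = 0.7179/2.57 = 0.2793 hr

Final: 0.2793 hr


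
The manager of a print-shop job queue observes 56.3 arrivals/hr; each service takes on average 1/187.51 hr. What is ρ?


ρ = λ/μ = 56.3/187.51 = 0.3003

Final: 0.3003


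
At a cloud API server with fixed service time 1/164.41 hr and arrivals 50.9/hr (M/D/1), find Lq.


ρ = 50.9/164.41 = 0.3096
M/D/1: Lq = ρ²/(2(1−ρ)) = 0.09585/(2·0.6904) = 0.06941

Final: 0.06941


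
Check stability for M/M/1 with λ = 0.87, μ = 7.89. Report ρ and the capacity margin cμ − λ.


Total capacity cμ = 1·7.89 = 7.89/hr
ρ = λ/(cμ) = 0.87/7.89 = 0.1103
Stable ⇔ ρ < 1: YES
Spare capacity = cμ − λ = 7.89 − 0.87 = 7.02/hr

Final: ρ = 0.1103; stable; margin = 7.02/hr


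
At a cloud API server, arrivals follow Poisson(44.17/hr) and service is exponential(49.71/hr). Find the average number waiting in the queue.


ρ = 44.17/49.71 = 0.8886
Lq = ρ²/(1−ρ) = 0.7895/0.1114 = 7.0844

Final: 7.0844


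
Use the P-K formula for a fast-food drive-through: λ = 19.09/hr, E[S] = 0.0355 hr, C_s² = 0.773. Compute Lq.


ρ = λ·E[S] = 19.09·0.0355 = 0.6777
Lq = ρ²(1+C_s²)/(2(1−ρ)) = 0.4593·(1+0.773)/(2·0.3223)
= 0.4593·1.7730/0.6446 = 1.26322

Final: 1.26322


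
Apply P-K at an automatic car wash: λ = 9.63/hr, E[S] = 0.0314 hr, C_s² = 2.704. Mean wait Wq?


ρ = λ·E[S] = 9.63·0.0314 = 0.3024
E[S²] = E[S]²(1+C_s²) = 0.0314²·(1+2.704) = 0.003652
Wq = λ·E[S²]/(2(1−ρ)) = 9.63·0.003652/(2·0.6976) = 0.02521 hr

Final: 0.02521 hr


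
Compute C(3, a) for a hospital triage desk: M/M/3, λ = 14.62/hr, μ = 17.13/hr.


a = λ/μ = 0.8535; ρ = a/3 = 0.2845
P₀ = 0.423282 (from M/M/c formula)
C(c,a) = [a^c/(c!(1−ρ))]·P₀ = [0.62168/(6·0.7155)]·0.423282
= 0.14481·0.423282 = 0.061296

Final: 0.061296


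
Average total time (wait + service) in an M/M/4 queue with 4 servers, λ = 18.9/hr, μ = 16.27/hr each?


a = 1.1616; ρ = 0.2904; P₀ = 0.312057
Lq = P₀·a^c·ρ/(c!(1−ρ)²) = 0.01366
Wq = Lq/λ = 0.01366/18.9 = 0.0007225 hr
W = Wq + 1/μ = 0.0007225 + 0.06146 = 0.06219 hr

Final: 0.06219 hr


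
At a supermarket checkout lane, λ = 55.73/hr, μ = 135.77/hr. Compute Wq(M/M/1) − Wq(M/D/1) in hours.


ρ = 55.73/135.77 = 0.4105
Wq(M/M/1) = ρ/(μ−λ) = 0.4105/80.04 = 0.005128 hr
Wq(M/D/1) = ρ/(2(μ−λ)) = 0.002564 hr
Savings = 0.005128 − 0.002564 = 0.002564 hr

Final: 0.002564 hr


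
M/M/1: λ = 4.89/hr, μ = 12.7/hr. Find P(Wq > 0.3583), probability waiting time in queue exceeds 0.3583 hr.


ρ = 4.89/12.7 = 0.3850
P(Wq > t) = ρ·e^{−(μ−λ)t} = 0.3850·e^{−2.7983}
= 0.3850·0.060912 = 0.023454

Final: 0.023454


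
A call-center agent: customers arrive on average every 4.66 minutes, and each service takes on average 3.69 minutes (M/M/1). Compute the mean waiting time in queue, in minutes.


λ = 60/4.66 = 12.8755 /hr
μ = 60/3.69 = 16.2602 /hr
ρ = λ/μ = 12.8755/16.2602 = 0.7918
Wq = ρ/(μ−λ) = 0.7918/(16.2602−12.8755) = 0.23395 hr
In minutes: 0.23395·60 = 14.037 min

Final: 14.037 min


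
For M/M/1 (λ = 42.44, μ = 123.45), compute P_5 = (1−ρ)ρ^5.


ρ = 42.44/123.45 = 0.3438
P_n = (1−ρ)·ρ^n = (1 − 0.3438)·0.3438^5 = 0.6562·0.004802 = 0.003151

Final: 0.003151


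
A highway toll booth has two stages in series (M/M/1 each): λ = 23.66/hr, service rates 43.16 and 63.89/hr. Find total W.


Each node sees arrival rate λ = 23.66/hr (tandem ⇒ throughput preserved).
W₁ = 1/(μ₁−λ) = 1/(43.16−23.66) = 0.05128 hr
W₂ = 1/(μ₂−λ) = 1/(63.89−23.66) = 0.02486 hr
W_total = W₁ + W₂ = 0.05128 + 0.02486 = 0.07614 hr

Final: 0.07614 hr


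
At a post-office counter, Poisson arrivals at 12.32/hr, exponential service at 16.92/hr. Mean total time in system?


W = 1/(μ−λ) = 1/(16.92 − 12.32) = 1/4.60 = 0.2174 hr

Final: 0.2174 hr


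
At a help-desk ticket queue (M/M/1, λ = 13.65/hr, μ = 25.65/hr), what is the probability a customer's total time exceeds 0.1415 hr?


W ~ Exponential(μ−λ) for M/M/1.
μ − λ = 25.65 − 13.65 = 12.0000
P(W > t) = e^{−(μ−λ)t} = e^{−1.6980} = 0.183049

Final: 0.183049


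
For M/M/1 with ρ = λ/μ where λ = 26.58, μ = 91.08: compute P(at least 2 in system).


ρ = 26.58/91.08 = 0.2918
P(N ≥ n) = ρ^n = 0.2918^2 = 0.085166

Final: 0.085166


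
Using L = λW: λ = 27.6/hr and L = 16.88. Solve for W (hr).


W = L/λ = 16.88/27.6 = 0.6116 hr

Final: 0.6116 hr


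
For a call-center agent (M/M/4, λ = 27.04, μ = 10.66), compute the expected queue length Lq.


a = λ/μ = 2.5366; ρ = a/4 = 0.6341
P₀ = 0.070478
Lq = P₀·a^c·ρ / (c!·(1−ρ)²) = 0.070478·41.39977·0.6341/(24·0.13385)
= 0.57599

Final: 0.57599


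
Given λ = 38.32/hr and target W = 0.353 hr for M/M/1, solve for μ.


W = 1/(μ−λ) ⇒ μ − λ = 1/W = 1/0.353 = 2.8329
μ = λ + 1/W = 38.32 + 2.8329 = 41.1529 per hr

Final: 41.1529 /hr


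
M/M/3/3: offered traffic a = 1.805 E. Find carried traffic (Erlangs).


B(3,1.805) = 0.181030 (Erlang-B)
Carried load = a(1 − B) = 1.805·(1 − 0.181030) = 1.805·0.818970 = 1.4782 E

Final: 1.4782 Erlangs


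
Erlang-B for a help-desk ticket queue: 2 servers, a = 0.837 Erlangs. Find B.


B(c,a) = (a^c/c!) / Σ_{k=0}^{c} a^k/k!
a^2/2! = 0.350284
Σ terms (k=0..2): 1.00000 + 0.83700 + 0.35028 = 2.187285
B = 0.350284/2.187285 = 0.160146

Final: 0.160146


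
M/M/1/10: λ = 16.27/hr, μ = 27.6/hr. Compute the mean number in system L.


ρ = 16.27/27.6 = 0.5895
L = ρ[1 − (K+1)ρ^K + Kρ^(K+1)] / [(1−ρ)(1−ρ^(K+1))]
Numerator: 0.5895·(1 − 11·0.005067 + 10·0.002987) = 0.574243
Denominator: (0.4105)·(0.997013) = 0.409281
L = 0.574243/0.409281 = 1.4031

Final: 1.4031


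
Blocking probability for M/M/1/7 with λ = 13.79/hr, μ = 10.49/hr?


ρ = λ/μ = 13.79/10.49 = 1.3146
P_K = (1−ρ)ρ^K/(1−ρ^(K+1)) = (-0.3146·6.784556)/(1 − 8.918878)
= -2.134322/-7.918878 = 0.269523

Final: 0.269523


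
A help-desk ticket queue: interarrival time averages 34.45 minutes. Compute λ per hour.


λ = 1/(interarrival time) in consistent units.
1 hour = 60 min, so λ = 60/34.45 = 1.7417 per hour

Final: 1.7417 /hr


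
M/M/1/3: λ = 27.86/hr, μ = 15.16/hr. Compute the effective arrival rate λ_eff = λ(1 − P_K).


ρ = 1.8377; P_K = (1−ρ)ρ^3/(1−ρ^4) = 0.499658
λ_eff = λ(1 − P_K) = 27.86·(1 − 0.499658) = 27.86·0.500342 = 13.9395 /hr

Final: 13.9395 /hr


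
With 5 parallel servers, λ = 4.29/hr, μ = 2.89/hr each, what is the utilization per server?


ρ = λ/(cμ) = 4.29/(5·2.89) = 4.29/14.45 = 0.2969

Final: 0.2969


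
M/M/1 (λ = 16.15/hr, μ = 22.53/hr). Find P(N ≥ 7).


ρ = 16.15/22.53 = 0.7168
P(N ≥ n) = ρ^n = 0.7168^7 = 0.097248

Final: 0.097248


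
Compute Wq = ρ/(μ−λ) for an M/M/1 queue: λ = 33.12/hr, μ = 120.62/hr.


ρ = 33.12/120.62 = 0.2746
Wq = ρ/(μ−λ) = 0.2746/(120.62 − 33.12) = 0.2746/87.50 = 0.003138 hr

Final: 0.003138 hr


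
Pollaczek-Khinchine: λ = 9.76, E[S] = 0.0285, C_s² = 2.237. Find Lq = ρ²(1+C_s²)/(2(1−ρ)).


ρ = λ·E[S] = 9.76·0.0285 = 0.2782
Lq = ρ²(1+C_s²)/(2(1−ρ)) = 0.07737·(1+2.237)/(2·0.7218)
= 0.07737·3.2370/1.4437 = 0.17348

Final: 0.17348


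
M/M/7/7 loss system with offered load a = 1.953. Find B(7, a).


B(c,a) = (a^c/c!) / Σ_{k=0}^{c} a^k/k!
a^7/7! = 0.021502
Σ terms (k=0..7): 1.00000 + 1.95300 + 1.90710 + 1.24153 + 0.60617 + 0.23677 + 0.07707 + 0.02150 = 7.043147
B = 0.021502/7.043147 = 0.003053

Final: 0.003053


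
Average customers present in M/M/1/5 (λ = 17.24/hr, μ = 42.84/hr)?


ρ = 17.24/42.84 = 0.4024
L = ρ[1 − (K+1)ρ^K + Kρ^(K+1)] / [(1−ρ)(1−ρ^(K+1))]
Numerator: 0.4024·(1 − 6·0.010555 + 5·0.004247) = 0.385489
Denominator: (0.5976)·(0.995753) = 0.595034
L = 0.385489/0.595034 = 0.6478

Final: 0.6478


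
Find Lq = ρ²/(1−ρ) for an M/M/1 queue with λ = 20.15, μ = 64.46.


ρ = 20.15/64.46 = 0.3126
Lq = ρ²/(1−ρ) = 0.09772/0.6874 = 0.1422

Final: 0.1422


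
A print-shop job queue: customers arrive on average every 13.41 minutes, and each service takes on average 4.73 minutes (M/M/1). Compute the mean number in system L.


λ = 60/13.41 = 4.4743 /hr
μ = 60/4.73 = 12.6850 /hr
ρ = λ/μ = 4.4743/12.6850 = 0.3527
L = ρ/(1−ρ) = 0.3527/0.6473 = 0.5449

Final: 0.5449


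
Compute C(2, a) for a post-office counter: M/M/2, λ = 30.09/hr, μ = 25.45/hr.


a = λ/μ = 1.1823; ρ = a/2 = 0.5912
P₀ = 0.256945 (from M/M/c formula)
C(c,a) = [a^c/(c!(1−ρ))]·P₀ = [1.39788/(2·0.4088)]·0.256945
= 1.70956·0.256945 = 0.439264

Final: 0.439264


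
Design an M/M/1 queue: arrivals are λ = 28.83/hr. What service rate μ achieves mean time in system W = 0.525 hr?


W = 1/(μ−λ) ⇒ μ − λ = 1/W = 1/0.525 = 1.9048
μ = λ + 1/W = 28.83 + 1.9048 = 30.7348 per hr

Final: 30.7348 /hr


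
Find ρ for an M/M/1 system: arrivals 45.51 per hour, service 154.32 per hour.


ρ = λ/μ = 45.51/154.32 = 0.2949

Final: 0.2949


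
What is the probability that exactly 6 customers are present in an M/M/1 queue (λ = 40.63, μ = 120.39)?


ρ = 40.63/120.39 = 0.3375
P_n = (1−ρ)·ρ^n = (1 − 0.3375)·0.3375^6 = 0.6625·0.001478 = 0.0009789

Final: 0.0009789


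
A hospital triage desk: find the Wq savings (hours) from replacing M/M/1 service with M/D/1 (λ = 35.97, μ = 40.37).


ρ = 35.97/40.37 = 0.8910
Wq(M/M/1) = ρ/(μ−λ) = 0.8910/4.40 = 0.20250 hr
Wq(M/D/1) = ρ/(2(μ−λ)) = 0.10125 hr
Savings = 0.20250 − 0.10125 = 0.10125 hr

Final: 0.10125 hr


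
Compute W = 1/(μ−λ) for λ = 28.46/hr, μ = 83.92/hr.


W = 1/(μ−λ) = 1/(83.92 − 28.46) = 1/55.46 = 0.01803 hr

Final: 0.01803 hr


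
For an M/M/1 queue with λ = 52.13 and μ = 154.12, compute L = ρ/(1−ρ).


ρ = λ/μ = 52.13/154.12 = 0.3382
L = ρ/(1−ρ) = 0.3382/(1 − 0.3382) = 0.3382/0.6618 = 0.5111

Final: 0.5111


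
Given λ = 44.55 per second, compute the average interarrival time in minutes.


Mean interarrival time = 1/λ = 1/44.55 second = 0.02245 second
In minutes: 0.02245 × 0.0166667 = 0.0003741 min

Final: 0.0003741 min


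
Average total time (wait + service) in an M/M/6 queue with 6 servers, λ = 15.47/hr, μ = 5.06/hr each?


a = 3.0573; ρ = 0.5096; P₀ = 0.046141
Lq = P₀·a^c·ρ/(c!(1−ρ)²) = 0.11086
Wq = Lq/λ = 0.11086/15.47 = 0.007166 hr
W = Wq + 1/μ = 0.007166 + 0.19763 = 0.20479 hr

Final: 0.20479 hr


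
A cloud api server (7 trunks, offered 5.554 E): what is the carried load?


B(7,5.554) = 0.156008 (Erlang-B)
Carried load = a(1 − B) = 5.554·(1 − 0.156008) = 5.554·0.843992 = 4.6875 E

Final: 4.6875 Erlangs


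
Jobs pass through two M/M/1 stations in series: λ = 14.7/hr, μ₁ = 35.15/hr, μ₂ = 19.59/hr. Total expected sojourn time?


Each node sees arrival rate λ = 14.7/hr (tandem ⇒ throughput preserved).
W₁ = 1/(μ₁−λ) = 1/(35.15−14.7) = 0.04890 hr
W₂ = 1/(μ₂−λ) = 1/(19.59−14.7) = 0.20450 hr
W_total = W₁ + W₂ = 0.04890 + 0.20450 = 0.25340 hr

Final: 0.25340 hr


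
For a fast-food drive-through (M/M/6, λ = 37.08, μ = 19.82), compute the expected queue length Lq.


a = λ/μ = 1.8708; ρ = a/6 = 0.3118
P₀ = 0.153843
Lq = P₀·a^c·ρ / (c!·(1−ρ)²) = 0.153843·42.87622·0.3118/(720·0.47361)
= 0.006032

Final: 0.006032


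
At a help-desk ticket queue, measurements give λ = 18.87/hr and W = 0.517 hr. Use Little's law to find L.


L = λW = 18.87·0.517 = 9.7558

Final: 9.7558


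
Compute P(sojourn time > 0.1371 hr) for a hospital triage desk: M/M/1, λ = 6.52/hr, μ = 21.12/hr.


W ~ Exponential(μ−λ) for M/M/1.
μ − λ = 21.12 − 6.52 = 14.6000
P(W > t) = e^{−(μ−λ)t} = e^{−2.0017} = 0.135111

Final: 0.135111


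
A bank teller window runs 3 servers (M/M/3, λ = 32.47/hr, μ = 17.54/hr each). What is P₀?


a = λ/μ = 32.47/17.54 = 1.8512; ρ = a/c = 0.6171
Σ_{k=0}^{2} a^k/k! (terms k=0..2) = 1.00000 + 1.85120 + 1.71347 = 4.56466
Tail: a^3/(3!(1−ρ)) = 6.34393/(6·0.3829) = 2.76110
P₀ = 1/(4.56466 + 2.76110) = 1/7.32577 = 0.136504

Final: 0.136504


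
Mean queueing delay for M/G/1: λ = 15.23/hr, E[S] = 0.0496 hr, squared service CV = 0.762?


ρ = λ·E[S] = 15.23·0.0496 = 0.7554
E[S²] = E[S]²(1+C_s²) = 0.0496²·(1+0.762) = 0.004335
Wq = λ·E[S²]/(2(1−ρ)) = 15.23·0.004335/(2·0.2446) = 0.13496 hr

Final: 0.13496 hr


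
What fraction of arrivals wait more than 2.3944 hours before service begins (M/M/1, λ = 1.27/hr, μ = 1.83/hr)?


ρ = 1.27/1.83 = 0.6940
P(Wq > t) = ρ·e^{−(μ−λ)t} = 0.6940·e^{−1.3409}
= 0.6940·0.261620 = 0.181561

Final: 0.181561


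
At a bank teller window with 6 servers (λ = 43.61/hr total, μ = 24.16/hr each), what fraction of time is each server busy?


ρ = λ/(cμ) = 43.61/(6·24.16) = 43.61/144.96 = 0.3008

Final: 0.3008


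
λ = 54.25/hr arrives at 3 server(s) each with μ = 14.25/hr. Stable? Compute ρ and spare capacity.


Total capacity cμ = 3·14.25 = 42.75/hr
ρ = λ/(cμ) = 54.25/42.75 = 1.2690
Stable ⇔ ρ < 1: NO
Spare capacity = cμ − λ = 42.75 − 54.25 = -11.50/hr

Final: ρ = 1.2690; unstable; margin = -11.50/hr


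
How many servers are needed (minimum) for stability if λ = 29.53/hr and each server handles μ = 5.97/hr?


Stability requires cμ > λ ⇔ c > λ/μ.
λ/μ = 29.53/5.97 = 4.9464
Minimum integer c = ⌊4.9464⌋ + 1 = 5
Check: 5·5.97 = 29.85 > 29.53, while 4·5.97 = 23.88 ≤ 29.53

Final: 5 servers


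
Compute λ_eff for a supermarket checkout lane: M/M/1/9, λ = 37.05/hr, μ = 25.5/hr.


ρ = 1.4529; P_K = (1−ρ)ρ^9/(1−ρ^10) = 0.319358
λ_eff = λ(1 − P_K) = 37.05·(1 − 0.319358) = 37.05·0.680642 = 25.2178 /hr

Final: 25.2178 /hr


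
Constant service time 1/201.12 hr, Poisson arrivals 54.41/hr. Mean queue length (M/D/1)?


ρ = 54.41/201.12 = 0.2705
M/D/1: Lq = ρ²/(2(1−ρ)) = 0.07319/(2·0.7295) = 0.05017

Final: 0.05017


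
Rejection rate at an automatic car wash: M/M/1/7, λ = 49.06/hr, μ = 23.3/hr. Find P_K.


ρ = λ/μ = 49.06/23.3 = 2.1056
P_K = (1−ρ)ρ^K/(1−ρ^(K+1)) = (-1.1056·183.485335)/(1 − 386.342942)
= -202.857607/-385.342942 = 0.526434

Final: 0.526434


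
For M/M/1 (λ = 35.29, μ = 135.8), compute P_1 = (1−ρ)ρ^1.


ρ = 35.29/135.8 = 0.2599
P_n = (1−ρ)·ρ^n = (1 − 0.2599)·0.2599^1 = 0.7401·0.259867 = 0.192336

Final: 0.192336


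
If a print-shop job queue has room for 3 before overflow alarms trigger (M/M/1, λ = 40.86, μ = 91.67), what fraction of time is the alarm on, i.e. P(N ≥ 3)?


ρ = 40.86/91.67 = 0.4457
P(N ≥ n) = ρ^n = 0.4457^3 = 0.088555

Final: 0.088555


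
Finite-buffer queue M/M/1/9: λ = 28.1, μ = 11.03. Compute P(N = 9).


ρ = λ/μ = 28.1/11.03 = 2.5476
P_K = (1−ρ)ρ^K/(1−ρ^(K+1)) = (-1.5476·4520.404173)/(1 − 11516.170196)
= -6995.766023/-11515.170196 = 0.607526

Final: 0.607526


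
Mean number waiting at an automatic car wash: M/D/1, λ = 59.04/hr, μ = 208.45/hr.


ρ = 59.04/208.45 = 0.2832
M/D/1: Lq = ρ²/(2(1−ρ)) = 0.08022/(2·0.7168) = 0.05596

Final: 0.05596


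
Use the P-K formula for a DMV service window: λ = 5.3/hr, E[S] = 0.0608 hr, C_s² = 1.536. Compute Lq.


ρ = λ·E[S] = 5.3·0.0608 = 0.3222
Lq = ρ²(1+C_s²)/(2(1−ρ)) = 0.1038·(1+1.536)/(2·0.6778)
= 0.1038·2.5360/1.3555 = 0.19427

Final: 0.19427


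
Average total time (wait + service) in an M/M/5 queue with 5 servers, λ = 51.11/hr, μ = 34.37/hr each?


a = 1.4871; ρ = 0.2974; P₀ = 0.225694
Lq = P₀·a^c·ρ/(c!(1−ρ)²) = 0.008240
Wq = Lq/λ = 0.008240/51.11 = 0.0001612 hr
W = Wq + 1/μ = 0.0001612 + 0.02910 = 0.02926 hr

Final: 0.02926 hr


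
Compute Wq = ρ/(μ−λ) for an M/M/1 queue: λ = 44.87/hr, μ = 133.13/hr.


ρ = 44.87/133.13 = 0.3370
Wq = ρ/(μ−λ) = 0.3370/(133.13 − 44.87) = 0.3370/88.26 = 0.003819 hr

Final: 0.003819 hr


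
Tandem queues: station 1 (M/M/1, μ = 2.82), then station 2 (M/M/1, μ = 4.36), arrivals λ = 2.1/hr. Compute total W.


Each node sees arrival rate λ = 2.1/hr (tandem ⇒ throughput preserved).
W₁ = 1/(μ₁−λ) = 1/(2.82−2.1) = 1.38889 hr
W₂ = 1/(μ₂−λ) = 1/(4.36−2.1) = 0.44248 hr
W_total = W₁ + W₂ = 1.38889 + 0.44248 = 1.83137 hr

Final: 1.83137 hr


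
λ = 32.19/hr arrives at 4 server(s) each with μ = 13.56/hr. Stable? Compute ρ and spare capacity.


Total capacity cμ = 4·13.56 = 54.24/hr
ρ = λ/(cμ) = 32.19/54.24 = 0.5935
Stable ⇔ ρ < 1: YES
Spare capacity = cμ − λ = 54.24 − 32.19 = 22.05/hr

Final: ρ = 0.5935; stable; margin = 22.05/hr


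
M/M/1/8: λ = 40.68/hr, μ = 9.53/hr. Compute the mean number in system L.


ρ = 40.68/9.53 = 4.2686
L = ρ[1 − (K+1)ρ^K + Kρ^(K+1)] / [(1−ρ)(1−ρ^(K+1))]
Numerator: 4.2686·(1 − 9·110231.152698 + 8·470535.497563) = 11833502.978050
Denominator: (-3.2686)·(-470534.497563) = 1538001.007248
L = 11833502.978050/1538001.007248 = 7.6941

Final: 7.6941


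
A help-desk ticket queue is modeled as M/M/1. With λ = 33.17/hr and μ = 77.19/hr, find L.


ρ = λ/μ = 33.17/77.19 = 0.4297
L = ρ/(1−ρ) = 0.4297/(1 − 0.4297) = 0.4297/0.5703 = 0.7535

Final: 0.7535


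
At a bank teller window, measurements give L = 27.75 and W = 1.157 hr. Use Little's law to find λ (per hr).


λ = L/W = 27.75/1.157 = 23.9844 /hr

Final: 23.9844 /hr


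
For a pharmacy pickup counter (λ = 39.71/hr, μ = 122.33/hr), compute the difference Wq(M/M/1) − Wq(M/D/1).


ρ = 39.71/122.33 = 0.3246
Wq(M/M/1) = ρ/(μ−λ) = 0.3246/82.62 = 0.003929 hr
Wq(M/D/1) = ρ/(2(μ−λ)) = 0.001964 hr
Savings = 0.003929 − 0.001964 = 0.001964 hr

Final: 0.001964 hr


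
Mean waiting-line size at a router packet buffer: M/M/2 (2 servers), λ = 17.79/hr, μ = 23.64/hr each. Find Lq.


a = λ/μ = 0.7525; ρ = a/2 = 0.3763
P₀ = 0.453204
Lq = P₀·a^c·ρ / (c!·(1−ρ)²) = 0.453204·0.56631·0.3763/(2·0.38904)
= 0.12412

Final: 0.12412


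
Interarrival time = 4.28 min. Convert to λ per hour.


λ = 1/(interarrival time) in consistent units.
1 hour = 60 min, so λ = 60/4.28 = 14.0187 per hour

Final: 14.0187 /hr


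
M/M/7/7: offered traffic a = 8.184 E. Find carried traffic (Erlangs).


B(7,8.184) = 0.318449 (Erlang-B)
Carried load = a(1 − B) = 8.184·(1 − 0.318449) = 8.184·0.681551 = 5.5778 E

Final: 5.5778 Erlangs


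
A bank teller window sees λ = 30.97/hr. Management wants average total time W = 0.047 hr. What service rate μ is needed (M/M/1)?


W = 1/(μ−λ) ⇒ μ − λ = 1/W = 1/0.047 = 21.2766
μ = λ + 1/W = 30.97 + 21.2766 = 52.2466 per hr

Final: 52.2466 /hr


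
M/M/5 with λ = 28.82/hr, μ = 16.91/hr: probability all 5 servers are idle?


a = λ/μ = 28.82/16.91 = 1.7043; ρ = a/c = 0.3409
Σ_{k=0}^{4} a^k/k! (terms k=0..4) = 1.00000 + 1.70432 + 1.45235 + 0.82509 + 0.35155 = 5.33330
Tail: a^5/(5!(1−ρ)) = 14.37977/(120·0.6591) = 0.18180
P₀ = 1/(5.33330 + 0.18180) = 1/5.51511 = 0.181320

Final: 0.181320


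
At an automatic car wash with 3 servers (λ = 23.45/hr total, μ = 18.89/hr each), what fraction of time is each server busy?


ρ = λ/(cμ) = 23.45/(3·18.89) = 23.45/56.67 = 0.4138

Final: 0.4138


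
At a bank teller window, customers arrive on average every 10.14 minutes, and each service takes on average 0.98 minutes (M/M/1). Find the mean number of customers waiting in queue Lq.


λ = 60/10.14 = 5.9172 /hr
μ = 60/0.98 = 61.2245 /hr
ρ = λ/μ = 5.9172/61.2245 = 0.09665
Lq = ρ²/(1−ρ) = 0.009341/0.9034 = 0.01034

Final: 0.01034


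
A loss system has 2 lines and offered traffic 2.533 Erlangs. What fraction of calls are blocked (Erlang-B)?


B(c,a) = (a^c/c!) / Σ_{k=0}^{c} a^k/k!
a^2/2! = 3.208044
Σ terms (k=0..2): 1.00000 + 2.53300 + 3.20804 = 6.741044
B = 3.208044/6.741044 = 0.475897

Final: 0.475897


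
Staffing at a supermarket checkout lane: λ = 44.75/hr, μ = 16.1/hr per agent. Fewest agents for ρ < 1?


Stability requires cμ > λ ⇔ c > λ/μ.
λ/μ = 44.75/16.1 = 2.7795
Minimum integer c = ⌊2.7795⌋ + 1 = 3
Check: 3·16.1 = 48.30 > 44.75, while 2·16.1 = 32.20 ≤ 44.75

Final: 3 servers


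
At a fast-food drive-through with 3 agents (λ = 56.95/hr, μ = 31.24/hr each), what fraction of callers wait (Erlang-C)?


a = λ/μ = 1.8230; ρ = a/3 = 0.6077
P₀ = 0.141679 (from M/M/c formula)
C(c,a) = [a^c/(c!(1−ρ))]·P₀ = [6.05826/(6·0.3923)]·0.141679
= 2.57357·0.141679 = 0.364622

Final: 0.364622


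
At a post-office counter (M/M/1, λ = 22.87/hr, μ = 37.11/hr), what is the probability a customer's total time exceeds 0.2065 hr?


W ~ Exponential(μ−λ) for M/M/1.
μ − λ = 37.11 − 22.87 = 14.2400
P(W > t) = e^{−(μ−λ)t} = e^{−2.9406} = 0.052836

Final: 0.052836


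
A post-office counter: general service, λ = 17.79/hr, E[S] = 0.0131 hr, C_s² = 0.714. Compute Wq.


ρ = λ·E[S] = 17.79·0.0131 = 0.2330
E[S²] = E[S]²(1+C_s²) = 0.0131²·(1+0.714) = 0.0002941
Wq = λ·E[S²]/(2(1−ρ)) = 17.79·0.0002941/(2·0.7670) = 0.003411 hr

Final: 0.003411 hr


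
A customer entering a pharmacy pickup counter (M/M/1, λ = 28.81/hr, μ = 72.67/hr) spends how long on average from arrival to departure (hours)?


W = 1/(μ−λ) = 1/(72.67 − 28.81) = 1/43.86 = 0.02280 hr

Final: 0.02280 hr


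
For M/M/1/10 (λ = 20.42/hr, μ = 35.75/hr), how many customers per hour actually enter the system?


ρ = 0.5712; P_K = (1−ρ)ρ^10/(1−ρ^11) = 0.001588
λ_eff = λ(1 − P_K) = 20.42·(1 − 0.001588) = 20.42·0.998412 = 20.3876 /hr

Final: 20.3876 /hr


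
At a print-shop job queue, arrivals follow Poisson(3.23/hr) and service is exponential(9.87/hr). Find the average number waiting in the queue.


ρ = 3.23/9.87 = 0.3273
Lq = ρ²/(1−ρ) = 0.1071/0.6727 = 0.1592

Final: 0.1592


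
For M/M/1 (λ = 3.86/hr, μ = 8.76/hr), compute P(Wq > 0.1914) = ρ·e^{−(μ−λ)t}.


ρ = 3.86/8.76 = 0.4406
P(Wq > t) = ρ·e^{−(μ−λ)t} = 0.4406·e^{−0.9379}
= 0.4406·0.391465 = 0.172495

Final: 0.172495


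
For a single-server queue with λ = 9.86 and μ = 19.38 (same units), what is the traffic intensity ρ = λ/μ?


ρ = λ/μ = 9.86/19.38 = 0.5088

Final: 0.5088


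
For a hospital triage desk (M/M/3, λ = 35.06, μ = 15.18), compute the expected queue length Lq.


a = λ/μ = 2.3096; ρ = a/3 = 0.7699
P₀ = 0.067116
Lq = P₀·a^c·ρ / (c!·(1−ρ)²) = 0.067116·12.32028·0.7699/(6·0.05296)
= 2.00345

Final: 2.00345


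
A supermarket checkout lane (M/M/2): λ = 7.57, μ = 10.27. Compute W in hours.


a = 0.7371; ρ = 0.3685; P₀ = 0.461402
Lq = P₀·a^c·ρ/(c!(1−ρ)²) = 0.11586
Wq = Lq/λ = 0.11586/7.57 = 0.01530 hr
W = Wq + 1/μ = 0.01530 + 0.09737 = 0.11268 hr

Final: 0.11268 hr


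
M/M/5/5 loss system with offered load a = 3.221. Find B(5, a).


B(c,a) = (a^c/c!) / Σ_{k=0}^{c} a^k/k!
a^5/5! = 2.889165
Σ terms (k=0..5): 1.00000 + 3.22100 + 5.18742 + 5.56956 + 4.48489 + 2.88917 = 22.352035
B = 2.889165/22.352035 = 0.129257

Final: 0.129257


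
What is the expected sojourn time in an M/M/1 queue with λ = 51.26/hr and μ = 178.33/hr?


W = 1/(μ−λ) = 1/(178.33 − 51.26) = 1/127.07 = 0.007870 hr

Final: 0.007870 hr


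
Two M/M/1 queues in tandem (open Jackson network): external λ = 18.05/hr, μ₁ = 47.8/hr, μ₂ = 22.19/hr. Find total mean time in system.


Each node sees arrival rate λ = 18.05/hr (tandem ⇒ throughput preserved).
W₁ = 1/(μ₁−λ) = 1/(47.8−18.05) = 0.03361 hr
W₂ = 1/(μ₂−λ) = 1/(22.19−18.05) = 0.24155 hr
W_total = W₁ + W₂ = 0.03361 + 0.24155 = 0.27516 hr

Final: 0.27516 hr


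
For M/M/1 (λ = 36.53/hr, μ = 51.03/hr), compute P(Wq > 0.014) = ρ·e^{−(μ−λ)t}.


ρ = 36.53/51.03 = 0.7159
P(Wq > t) = ρ·e^{−(μ−λ)t} = 0.7159·e^{−0.2030}
= 0.7159·0.816278 = 0.584336

Final: 0.584336


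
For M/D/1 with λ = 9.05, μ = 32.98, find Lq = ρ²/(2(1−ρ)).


ρ = 9.05/32.98 = 0.2744
M/D/1: Lq = ρ²/(2(1−ρ)) = 0.07530/(2·0.7256) = 0.05189

Final: 0.05189


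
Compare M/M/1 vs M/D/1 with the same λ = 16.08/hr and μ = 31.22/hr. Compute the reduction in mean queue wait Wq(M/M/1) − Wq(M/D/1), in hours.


ρ = 16.08/31.22 = 0.5151
Wq(M/M/1) = ρ/(μ−λ) = 0.5151/15.14 = 0.03402 hr
Wq(M/D/1) = ρ/(2(μ−λ)) = 0.01701 hr
Savings = 0.03402 − 0.01701 = 0.01701 hr

Final: 0.01701 hr


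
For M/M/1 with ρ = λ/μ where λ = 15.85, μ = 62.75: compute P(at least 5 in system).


ρ = 15.85/62.75 = 0.2526
P(N ≥ n) = ρ^n = 0.2526^5 = 0.001028

Final: 0.001028


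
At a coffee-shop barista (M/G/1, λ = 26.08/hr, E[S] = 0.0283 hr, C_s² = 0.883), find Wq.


ρ = λ·E[S] = 26.08·0.0283 = 0.7381
E[S²] = E[S]²(1+C_s²) = 0.0283²·(1+0.883) = 0.001508
Wq = λ·E[S²]/(2(1−ρ)) = 26.08·0.001508/(2·0.2619) = 0.07508 hr

Final: 0.07508 hr


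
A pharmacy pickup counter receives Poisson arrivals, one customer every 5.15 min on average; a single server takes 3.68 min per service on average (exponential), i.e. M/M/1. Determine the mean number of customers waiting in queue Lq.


λ = 60/5.15 = 11.6505 /hr
μ = 60/3.68 = 16.3043 /hr
ρ = λ/μ = 11.6505/16.3043 = 0.7146
Lq = ρ²/(1−ρ) = 0.5106/0.2854 = 1.7888

Final: 1.7888


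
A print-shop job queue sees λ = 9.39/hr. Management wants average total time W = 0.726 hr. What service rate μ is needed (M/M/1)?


W = 1/(μ−λ) ⇒ μ − λ = 1/W = 1/0.726 = 1.3774
μ = λ + 1/W = 9.39 + 1.3774 = 10.7674 per hr

Final: 10.7674 /hr


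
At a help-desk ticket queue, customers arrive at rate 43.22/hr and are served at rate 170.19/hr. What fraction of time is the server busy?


ρ = λ/μ = 43.22/170.19 = 0.2540

Final: 0.2540


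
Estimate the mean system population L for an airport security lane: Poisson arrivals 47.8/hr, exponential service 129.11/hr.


ρ = λ/μ = 47.8/129.11 = 0.3702
L = ρ/(1−ρ) = 0.3702/(1 − 0.3702) = 0.3702/0.6298 = 0.5879

Final: 0.5879


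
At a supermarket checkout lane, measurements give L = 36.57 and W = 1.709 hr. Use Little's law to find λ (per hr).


λ = L/W = 36.57/1.709 = 21.3985 /hr

Final: 21.3985 /hr


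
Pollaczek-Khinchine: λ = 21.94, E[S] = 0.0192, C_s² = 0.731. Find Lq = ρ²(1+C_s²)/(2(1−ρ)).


ρ = λ·E[S] = 21.94·0.0192 = 0.4212
Lq = ρ²(1+C_s²)/(2(1−ρ)) = 0.1774·(1+0.731)/(2·0.5788)
= 0.1774·1.7310/1.1575 = 0.26537

Final: 0.26537


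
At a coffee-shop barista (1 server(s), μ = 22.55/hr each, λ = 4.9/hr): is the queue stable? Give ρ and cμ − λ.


Total capacity cμ = 1·22.55 = 22.55/hr
ρ = λ/(cμ) = 4.9/22.55 = 0.2173
Stable ⇔ ρ < 1: YES
Spare capacity = cμ − λ = 22.55 − 4.9 = 17.65/hr

Final: ρ = 0.2173; stable; margin = 17.65/hr


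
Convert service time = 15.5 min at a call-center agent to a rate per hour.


μ = 1/(service time) in consistent units.
1 hour = 60 min, so μ = 60/15.5 = 3.8710 per hour

Final: 3.8710 /hr


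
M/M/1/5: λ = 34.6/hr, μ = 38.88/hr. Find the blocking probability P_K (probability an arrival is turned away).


ρ = λ/μ = 34.6/38.88 = 0.8899
P_K = (1−ρ)ρ^K/(1−ρ^(K+1)) = (0.1101·0.558148)/(1 − 0.496706)
= 0.061442/0.503294 = 0.122080

Final: 0.122080


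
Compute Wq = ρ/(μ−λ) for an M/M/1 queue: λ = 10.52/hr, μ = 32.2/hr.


ρ = 10.52/32.2 = 0.3267
Wq = ρ/(μ−λ) = 0.3267/(32.2 − 10.52) = 0.3267/21.68 = 0.01507 hr

Final: 0.01507 hr


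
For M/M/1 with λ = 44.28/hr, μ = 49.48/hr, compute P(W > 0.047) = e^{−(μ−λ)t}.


W ~ Exponential(μ−λ) for M/M/1.
μ − λ = 49.48 − 44.28 = 5.2000
P(W > t) = e^{−(μ−λ)t} = e^{−0.2444} = 0.783174

Final: 0.783174


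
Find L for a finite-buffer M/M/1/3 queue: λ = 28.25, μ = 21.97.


ρ = 28.25/21.97 = 1.2858
L = ρ[1 − (K+1)ρ^K + Kρ^(K+1)] / [(1−ρ)(1−ρ^(K+1))]
Numerator: 1.2858·(1 − 4·2.126009 + 3·2.733717) = 0.896380
Denominator: (-0.2858)·(-1.733717) = 0.495573
L = 0.896380/0.495573 = 1.8088

Final: 1.8088


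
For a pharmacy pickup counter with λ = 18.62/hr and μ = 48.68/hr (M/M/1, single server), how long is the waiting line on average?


ρ = 18.62/48.68 = 0.3825
Lq = ρ²/(1−ρ) = 0.1463/0.6175 = 0.2369

Final: 0.2369


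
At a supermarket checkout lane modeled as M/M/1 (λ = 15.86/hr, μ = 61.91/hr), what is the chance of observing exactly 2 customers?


ρ = 15.86/61.91 = 0.2562
P_n = (1−ρ)·ρ^n = (1 − 0.2562)·0.2562^2 = 0.7438·0.065627 = 0.048815

Final: 0.048815


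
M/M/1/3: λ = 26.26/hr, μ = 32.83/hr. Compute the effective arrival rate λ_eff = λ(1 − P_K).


ρ = 0.7999; P_K = (1−ρ)ρ^3/(1−ρ^4) = 0.173395
λ_eff = λ(1 − P_K) = 26.26·(1 − 0.173395) = 26.26·0.826605 = 21.7067 /hr

Final: 21.7067 /hr


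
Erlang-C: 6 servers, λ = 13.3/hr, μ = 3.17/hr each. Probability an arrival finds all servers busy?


a = λ/μ = 4.1956; ρ = a/6 = 0.6993
P₀ = 0.013291 (from M/M/c formula)
C(c,a) = [a^c/(c!(1−ρ))]·P₀ = [5454.49154/(720·0.3007)]·0.013291
= 25.19047·0.013291 = 0.334796

Final: 0.334796


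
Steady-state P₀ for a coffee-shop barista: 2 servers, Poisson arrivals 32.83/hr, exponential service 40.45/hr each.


a = λ/μ = 32.83/40.45 = 0.8116; ρ = a/c = 0.4058
Σ_{k=0}^{1} a^k/k! (terms k=0..1) = 1.00000 + 0.81162 = 1.81162
Tail: a^2/(2!(1−ρ)) = 0.65873/(2·0.5942) = 0.55431
P₀ = 1/(1.81162 + 0.55431) = 1/2.36592 = 0.422668

Final: 0.422668


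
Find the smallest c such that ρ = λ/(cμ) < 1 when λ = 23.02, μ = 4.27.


Stability requires cμ > λ ⇔ c > λ/μ.
λ/μ = 23.02/4.27 = 5.3911
Minimum integer c = ⌊5.3911⌋ + 1 = 6
Check: 6·4.27 = 25.62 > 23.02, while 5·4.27 = 21.35 ≤ 23.02

Final: 6 servers


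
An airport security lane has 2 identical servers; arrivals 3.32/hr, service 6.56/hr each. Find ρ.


ρ = λ/(cμ) = 3.32/(2·6.56) = 3.32/13.12 = 0.2530

Final: 0.2530


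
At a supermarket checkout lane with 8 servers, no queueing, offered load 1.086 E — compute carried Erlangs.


B(8,1.086) = 0.00001620 (Erlang-B)
Carried load = a(1 − B) = 1.086·(1 − 0.00001620) = 1.086·0.999984 = 1.0860 E

Final: 1.0860 Erlangs


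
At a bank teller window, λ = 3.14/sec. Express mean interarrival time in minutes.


Mean interarrival time = 1/λ = 1/3.14 second = 0.31847 second
In minutes: 0.31847 × 0.0166667 = 0.005308 min

Final: 0.005308 min


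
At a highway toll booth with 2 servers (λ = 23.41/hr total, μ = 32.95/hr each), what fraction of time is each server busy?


ρ = λ/(cμ) = 23.41/(2·32.95) = 23.41/65.90 = 0.3552

Final: 0.3552


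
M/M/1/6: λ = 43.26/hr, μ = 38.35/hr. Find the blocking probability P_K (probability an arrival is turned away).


ρ = λ/μ = 43.26/38.35 = 1.1280
P_K = (1−ρ)ρ^K/(1−ρ^(K+1)) = (-0.1280·2.060283)/(1 − 2.324064)
= -0.263781/-1.324064 = 0.199221

Final: 0.199221


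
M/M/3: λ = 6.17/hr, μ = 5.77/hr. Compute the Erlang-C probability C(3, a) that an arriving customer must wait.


a = λ/μ = 1.0693; ρ = a/3 = 0.3564
P₀ = 0.338100 (from M/M/c formula)
C(c,a) = [a^c/(c!(1−ρ))]·P₀ = [1.22272/(6·0.6436)]·0.338100
= 0.31666·0.338100 = 0.107062

Final: 0.107062


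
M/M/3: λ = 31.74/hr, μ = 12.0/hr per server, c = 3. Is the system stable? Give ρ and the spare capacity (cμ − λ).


Total capacity cμ = 3·12.0 = 36.00/hr
ρ = λ/(cμ) = 31.74/36.00 = 0.8817
Stable ⇔ ρ < 1: YES
Spare capacity = cμ − λ = 36.00 − 31.74 = 4.26/hr

Final: ρ = 0.8817; stable; margin = 4.26/hr


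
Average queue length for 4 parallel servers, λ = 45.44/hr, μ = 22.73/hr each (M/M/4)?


a = λ/μ = 1.9991; ρ = a/4 = 0.4998
P₀ = 0.130560
Lq = P₀·a^c·ρ / (c!·(1−ρ)²) = 0.130560·15.97186·0.4998/(24·0.25022)
= 0.17354

Final: 0.17354


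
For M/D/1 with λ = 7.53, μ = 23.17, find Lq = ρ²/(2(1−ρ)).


ρ = 7.53/23.17 = 0.3250
M/D/1: Lq = ρ²/(2(1−ρ)) = 0.1056/(2·0.6750) = 0.07823

Final: 0.07823


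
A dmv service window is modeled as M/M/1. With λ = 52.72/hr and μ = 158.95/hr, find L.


ρ = λ/μ = 52.72/158.95 = 0.3317
L = ρ/(1−ρ) = 0.3317/(1 − 0.3317) = 0.3317/0.6683 = 0.4963

Final: 0.4963


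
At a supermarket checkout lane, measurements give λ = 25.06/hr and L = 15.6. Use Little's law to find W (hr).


W = L/λ = 15.6/25.06 = 0.6225 hr

Final: 0.6225 hr


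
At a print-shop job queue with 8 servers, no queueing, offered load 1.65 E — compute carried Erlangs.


B(8,1.65) = 0.0002617 (Erlang-B)
Carried load = a(1 − B) = 1.65·(1 − 0.0002617) = 1.65·0.999738 = 1.6496 E

Final: 1.6496 Erlangs


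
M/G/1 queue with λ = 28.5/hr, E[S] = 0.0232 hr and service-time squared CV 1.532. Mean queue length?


ρ = λ·E[S] = 28.5·0.0232 = 0.6612
Lq = ρ²(1+C_s²)/(2(1−ρ)) = 0.4372·(1+1.532)/(2·0.3388)
= 0.4372·2.5320/0.6776 = 1.63364

Final: 1.63364


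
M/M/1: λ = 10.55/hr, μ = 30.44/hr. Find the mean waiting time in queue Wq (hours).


ρ = 10.55/30.44 = 0.3466
Wq = ρ/(μ−λ) = 0.3466/(30.44 − 10.55) = 0.3466/19.89 = 0.01743 hr

Final: 0.01743 hr


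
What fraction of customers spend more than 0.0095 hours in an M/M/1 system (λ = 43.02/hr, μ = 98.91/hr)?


W ~ Exponential(μ−λ) for M/M/1.
μ − λ = 98.91 − 43.02 = 55.8900
P(W > t) = e^{−(μ−λ)t} = e^{−0.5310} = 0.588043

Final: 0.588043


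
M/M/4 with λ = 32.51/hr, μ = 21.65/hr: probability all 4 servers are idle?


a = λ/μ = 32.51/21.65 = 1.5016; ρ = a/c = 0.3754
Σ_{k=0}^{3} a^k/k! (terms k=0..3) = 1.00000 + 1.50162 + 1.12743 + 0.56432 = 4.19336
Tail: a^4/(4!(1−ρ)) = 5.08436/(24·0.6246) = 0.33918
P₀ = 1/(4.19336 + 0.33918) = 1/4.53254 = 0.220627

Final: 0.220627


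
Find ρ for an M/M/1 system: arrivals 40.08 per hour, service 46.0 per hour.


ρ = λ/μ = 40.08/46.0 = 0.8713

Final: 0.8713


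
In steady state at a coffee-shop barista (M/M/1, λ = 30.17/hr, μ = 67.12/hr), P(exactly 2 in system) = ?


ρ = 30.17/67.12 = 0.4495
P_n = (1−ρ)·ρ^n = (1 − 0.4495)·0.4495^2 = 0.5505·0.202044 = 0.111227

Final: 0.111227


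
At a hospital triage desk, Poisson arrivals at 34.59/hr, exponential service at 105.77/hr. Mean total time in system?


W = 1/(μ−λ) = 1/(105.77 − 34.59) = 1/71.18 = 0.01405 hr

Final: 0.01405 hr


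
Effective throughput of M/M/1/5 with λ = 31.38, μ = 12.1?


ρ = 2.5934; P_K = (1−ρ)ρ^5/(1−ρ^6) = 0.616430
λ_eff = λ(1 − P_K) = 31.38·(1 − 0.616430) = 31.38·0.383570 = 12.0364 /hr

Final: 12.0364 /hr


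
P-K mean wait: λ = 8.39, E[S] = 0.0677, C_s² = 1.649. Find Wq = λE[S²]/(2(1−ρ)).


ρ = λ·E[S] = 8.39·0.0677 = 0.5680
E[S²] = E[S]²(1+C_s²) = 0.0677²·(1+1.649) = 0.012141
Wq = λ·E[S²]/(2(1−ρ)) = 8.39·0.012141/(2·0.4320) = 0.11790 hr

Final: 0.11790 hr


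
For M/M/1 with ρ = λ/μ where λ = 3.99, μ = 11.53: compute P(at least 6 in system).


ρ = 3.99/11.53 = 0.3461
P(N ≥ n) = ρ^n = 0.3461^6 = 0.001717

Final: 0.001717


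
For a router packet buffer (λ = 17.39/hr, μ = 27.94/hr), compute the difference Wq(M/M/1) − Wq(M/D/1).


ρ = 17.39/27.94 = 0.6224
Wq(M/M/1) = ρ/(μ−λ) = 0.6224/10.55 = 0.05900 hr
Wq(M/D/1) = ρ/(2(μ−λ)) = 0.02950 hr
Savings = 0.05900 − 0.02950 = 0.02950 hr

Final: 0.02950 hr


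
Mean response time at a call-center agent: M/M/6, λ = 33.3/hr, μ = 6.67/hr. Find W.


a = 4.9925; ρ = 0.8321; P₀ = 0.004566
Lq = P₀·a^c·ρ/(c!(1−ρ)²) = 2.89800
Wq = Lq/λ = 2.89800/33.3 = 0.08703 hr
W = Wq + 1/μ = 0.08703 + 0.14993 = 0.23695 hr

Final: 0.23695 hr


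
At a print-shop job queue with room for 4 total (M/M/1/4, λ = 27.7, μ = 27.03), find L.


ρ = 27.7/27.03 = 1.0248
L = ρ[1 − (K+1)ρ^K + Kρ^(K+1)] / [(1−ρ)(1−ρ^(K+1))]
Numerator: 1.0248·(1 − 5·1.102897 + 4·1.130235) = 0.006614
Denominator: (-0.02479)·(-0.130235) = 0.003228
L = 0.006614/0.003228 = 2.0490

Final: 2.0490


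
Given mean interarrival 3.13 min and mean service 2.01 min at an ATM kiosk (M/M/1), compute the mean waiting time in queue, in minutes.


λ = 60/3.13 = 19.1693 /hr
μ = 60/2.01 = 29.8507 /hr
ρ = λ/μ = 19.1693/29.8507 = 0.6422
Wq = ρ/(μ−λ) = 0.6422/(29.8507−19.1693) = 0.06012 hr
In minutes: 0.06012·60 = 3.607 min

Final: 3.607 min


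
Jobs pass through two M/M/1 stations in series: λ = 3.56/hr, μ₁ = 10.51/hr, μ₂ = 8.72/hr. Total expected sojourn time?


Each node sees arrival rate λ = 3.56/hr (tandem ⇒ throughput preserved).
W₁ = 1/(μ₁−λ) = 1/(10.51−3.56) = 0.14388 hr
W₂ = 1/(μ₂−λ) = 1/(8.72−3.56) = 0.19380 hr
W_total = W₁ + W₂ = 0.14388 + 0.19380 = 0.33768 hr

Final: 0.33768 hr


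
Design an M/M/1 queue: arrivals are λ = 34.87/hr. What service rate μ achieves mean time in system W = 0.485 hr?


W = 1/(μ−λ) ⇒ μ − λ = 1/W = 1/0.485 = 2.0619
μ = λ + 1/W = 34.87 + 2.0619 = 36.9319 per hr

Final: 36.9319 /hr


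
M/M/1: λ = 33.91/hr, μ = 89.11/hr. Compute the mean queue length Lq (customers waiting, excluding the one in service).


ρ = 33.91/89.11 = 0.3805
Lq = ρ²/(1−ρ) = 0.1448/0.6195 = 0.2338

Final: 0.2338


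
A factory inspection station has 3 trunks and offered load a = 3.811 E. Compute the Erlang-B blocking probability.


B(c,a) = (a^c/c!) / Σ_{k=0}^{c} a^k/k!
a^3/3! = 9.224983
Σ terms (k=0..3): 1.00000 + 3.81100 + 7.26186 + 9.22498 = 21.297844
B = 9.224983/21.297844 = 0.433142

Final: 0.433142


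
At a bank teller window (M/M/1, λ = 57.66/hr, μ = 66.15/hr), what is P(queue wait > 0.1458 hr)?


ρ = 57.66/66.15 = 0.8717
P(Wq > t) = ρ·e^{−(μ−λ)t} = 0.8717·e^{−1.2378}
= 0.8717·0.290009 = 0.252788

Final: 0.252788


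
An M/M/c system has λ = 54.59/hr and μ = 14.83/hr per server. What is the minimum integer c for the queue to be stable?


Stability requires cμ > λ ⇔ c > λ/μ.
λ/μ = 54.59/14.83 = 3.6811
Minimum integer c = ⌊3.6811⌋ + 1 = 4
Check: 4·14.83 = 59.32 > 54.59, while 3·14.83 = 44.49 ≤ 54.59

Final: 4 servers


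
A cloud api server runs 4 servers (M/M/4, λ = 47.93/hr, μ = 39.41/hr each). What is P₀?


a = λ/μ = 47.93/39.41 = 1.2162; ρ = a/c = 0.3040
Σ_{k=0}^{3} a^k/k! (terms k=0..3) = 1.00000 + 1.21619 + 0.73956 + 0.29981 = 3.25556
Tail: a^4/(4!(1−ρ)) = 2.18778/(24·0.6960) = 0.13098
P₀ = 1/(3.25556 + 0.13098) = 1/3.38654 = 0.295286

Final: 0.295286


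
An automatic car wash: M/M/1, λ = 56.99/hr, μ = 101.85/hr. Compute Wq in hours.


ρ = 56.99/101.85 = 0.5595
Wq = ρ/(μ−λ) = 0.5595/(101.85 − 56.99) = 0.5595/44.86 = 0.01247 hr

Final: 0.01247 hr


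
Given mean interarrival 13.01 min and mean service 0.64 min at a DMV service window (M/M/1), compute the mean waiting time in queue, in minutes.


λ = 60/13.01 = 4.6118 /hr
μ = 60/0.64 = 93.7500 /hr
ρ = λ/μ = 4.6118/93.7500 = 0.04919
Wq = ρ/(μ−λ) = 0.04919/(93.7500−4.6118) = 0.0005519 hr
In minutes: 0.0005519·60 = 0.03311 min

Final: 0.03311 min


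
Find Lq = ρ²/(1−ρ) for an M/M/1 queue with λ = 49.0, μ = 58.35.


ρ = 49.0/58.35 = 0.8398
Lq = ρ²/(1−ρ) = 0.7052/0.1602 = 4.4009

Final: 4.4009
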